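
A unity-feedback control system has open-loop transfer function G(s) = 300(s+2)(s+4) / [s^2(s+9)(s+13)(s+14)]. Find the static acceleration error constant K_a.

400/273

Two free integrators in G(s): this is a type 2 system.
K_a = lim_{s→0} s^2·G(s) = 300·2·4 / (9·13·14) = 400/273.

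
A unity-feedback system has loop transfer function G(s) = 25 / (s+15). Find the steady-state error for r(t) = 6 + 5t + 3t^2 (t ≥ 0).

No free integrators in G(s): this is a type 0 system. Treating each term separately:
  • 6: e_ss = 6/(1+K_p) with K_p=5/3 → 2.25.
  • 5t: a type-0 system cannot track it, e_ss → ∞.
  • 3t^2: a type-0 system cannot track it, e_ss → ∞.
The unbounded component dominates.

infinity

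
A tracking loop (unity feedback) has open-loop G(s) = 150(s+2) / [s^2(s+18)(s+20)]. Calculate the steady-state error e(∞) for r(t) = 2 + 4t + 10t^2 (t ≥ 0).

24

System type = 2 (two poles at s=0). Treating each term separately:
  • 2: tracked with zero error.
  • 4t: tracked with zero error.
  • 10t^2: e_ss = 20/K_a with K_a=5/6 → 24.
Total e_ss = 24.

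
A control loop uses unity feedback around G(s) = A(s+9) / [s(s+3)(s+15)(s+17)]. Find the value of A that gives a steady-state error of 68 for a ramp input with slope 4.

One free integrator in G(s): this is a type 1 system.
K_v = lim_{s→0} s·G(s) = A·9 / (3·15·17) = (1/85)·A.
e_ss = 4/K_v = 68 ⇒ K_v = 1/17 ⇒ A = (1/17)/(1/85) = 5.

5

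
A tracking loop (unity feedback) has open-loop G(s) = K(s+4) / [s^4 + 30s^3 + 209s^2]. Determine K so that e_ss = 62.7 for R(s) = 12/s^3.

Lowest-order denominator term is 209s^2, so the open loop has 2 poles at the origin → type 2 system.
K_a = lim_{s→0} s^2·G(s) = K·4 / 209 = (4/209)·K.
e_ss = 12/K_a = 62.7 ⇒ K_a = 40/209 ⇒ K = (40/209)/(4/209) = 10.

10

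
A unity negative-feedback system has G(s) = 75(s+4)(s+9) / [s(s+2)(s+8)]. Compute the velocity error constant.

168.75

One free integrator in G(s): this is a type 1 system.
K_v = lim_{s→0} s·G(s) = 75·4·9 / (2·8) = 168.75.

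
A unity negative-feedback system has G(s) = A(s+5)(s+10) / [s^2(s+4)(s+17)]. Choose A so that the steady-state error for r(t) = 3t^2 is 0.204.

The open loop has two poles at the origin → type 2 system.
K_a = lim_{s→0} s^2·G(s) = A·5·10 / (4·17) = (25/34)·A.
e_ss = 6/K_a = 0.204 ⇒ K_a = 500/17 ⇒ A = (500/17)/(25/34) = 40.

40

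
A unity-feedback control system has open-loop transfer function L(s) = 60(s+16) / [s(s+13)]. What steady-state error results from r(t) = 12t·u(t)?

0.1625

L(s) has one factor of s in the denominator, so the system is type 1.
K_v = lim_{s→0} s·L(s) = 60·16 / (13) = 960/13.
e_ss = 12/K_v = 12/(960/13) = 0.1625.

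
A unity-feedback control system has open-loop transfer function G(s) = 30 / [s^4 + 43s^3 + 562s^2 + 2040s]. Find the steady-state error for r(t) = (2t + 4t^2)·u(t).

The denominator has no term below 2040s — 1 pole at s=0, type 1. By superposition:
  • 2t: e_ss = 2/K_v with K_v=1/68 → 136.
  • 4t^2: a type-1 system cannot track it, e_ss → ∞.
The unbounded component dominates.

infinity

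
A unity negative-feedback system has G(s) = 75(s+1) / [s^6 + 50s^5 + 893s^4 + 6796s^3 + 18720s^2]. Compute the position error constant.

infinity

K_p = lim_{s→0} G(s); with 2 poles at the origin the limit diverges, so K_p = ∞.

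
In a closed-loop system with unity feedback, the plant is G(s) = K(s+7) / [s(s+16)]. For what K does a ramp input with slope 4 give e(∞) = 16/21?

12

The open loop has one pole at the origin → type 1 system.
K_v = lim_{s→0} s·G(s) = K·7 / (16) = 0.4375·K.
e_ss = 4/K_v = 16/21 ⇒ K_v = 5.25 ⇒ K = 5.25/0.4375 = 12.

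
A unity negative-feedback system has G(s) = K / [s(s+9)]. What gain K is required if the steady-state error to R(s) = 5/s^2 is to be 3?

System type = 1 (one pole at s=0).
K_v = lim_{s→0} s·G(s) = K / (9) = (1/9)·K.
e_ss = 5/K_v = 3 ⇒ K_v = 5/3 ⇒ K = (5/3)/(1/9) = 15.

15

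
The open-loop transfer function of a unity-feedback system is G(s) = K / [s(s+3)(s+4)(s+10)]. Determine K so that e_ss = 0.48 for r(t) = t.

250

G(s) has one factor of s in the denominator, so the system is type 1.
K_v = lim_{s→0} s·G(s) = K / (3·4·10) = (1/120)·K.
e_ss = 1/K_v = 0.48 ⇒ K_v = 25/12 ⇒ K = (25/12)/(1/120) = 250.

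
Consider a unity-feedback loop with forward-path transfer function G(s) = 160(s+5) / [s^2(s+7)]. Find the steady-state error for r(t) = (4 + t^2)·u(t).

Two free integrators in G(s): this is a type 2 system. By superposition:
  • 4: tracked with zero error.
  • t^2: e_ss = 2/K_a with K_a=800/7 → 0.0175.
Total e_ss = 0.0175.

0.0175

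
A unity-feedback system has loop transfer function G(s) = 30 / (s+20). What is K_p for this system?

System type = 0 (no poles at s=0).
K_p = lim_{s→0} G(s) = 30 / (20) = 1.5.

1.5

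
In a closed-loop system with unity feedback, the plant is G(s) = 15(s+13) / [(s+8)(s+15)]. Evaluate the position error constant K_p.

1.625

The open loop has no poles at the origin → type 0 system.
K_p = lim_{s→0} G(s) = 15·13 / (8·15) = 1.625.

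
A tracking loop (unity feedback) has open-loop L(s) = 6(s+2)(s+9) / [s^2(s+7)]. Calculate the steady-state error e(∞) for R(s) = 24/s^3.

System type = 2 (two poles at s=0).
K_a = lim_{s→0} s^2·L(s) = 6·2·9 / (7) = 108/7.
r(t) = 12t^2 gives R(s) = 24/s^3.
e_ss = 24/K_a = 24/(108/7) = 14/9.

14/9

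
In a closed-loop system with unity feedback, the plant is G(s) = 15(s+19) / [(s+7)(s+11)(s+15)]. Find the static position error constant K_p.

No free integrators in G(s): this is a type 0 system.
K_p = lim_{s→0} G(s) = 15·19 / (7·11·15) = 19/77.

19/77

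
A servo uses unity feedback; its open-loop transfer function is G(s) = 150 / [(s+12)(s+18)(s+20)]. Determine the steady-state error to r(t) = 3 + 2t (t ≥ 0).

infinity

The open loop has no poles at the origin → type 0 system. By superposition:
  • 3: e_ss = 3/(1+K_p) with K_p=5/144 → 432/149.
  • 2t: a type-0 system cannot track it, e_ss → ∞.
The unbounded component dominates.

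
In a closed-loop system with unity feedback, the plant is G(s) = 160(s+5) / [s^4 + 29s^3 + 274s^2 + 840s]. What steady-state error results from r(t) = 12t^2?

infinity

The denominator has no term below 840s — 1 pole at s=0, type 1.
K_a = lim_{s→0} s^2·G(s) = 0; the steady-state error to this parabolic input grows without bound.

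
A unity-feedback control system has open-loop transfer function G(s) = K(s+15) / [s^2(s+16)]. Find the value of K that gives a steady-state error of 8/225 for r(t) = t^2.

60

System type = 2 (two poles at s=0).
K_a = lim_{s→0} s^2·G(s) = K·15 / (16) = 0.9375·K.
e_ss = 2/K_a = 8/225 ⇒ K_a = 56.25 ⇒ K = 56.25/0.9375 = 60.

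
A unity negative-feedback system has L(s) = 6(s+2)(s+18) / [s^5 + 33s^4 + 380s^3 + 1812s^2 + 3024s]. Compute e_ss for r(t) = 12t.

168

The denominator has no term below 3024s — 1 pole at s=0, type 1.
K_v = lim_{s→0} s·L(s) = 6·2·18 / 3024 = 1/14.
e_ss = 12/K_v = 12/(1/14) = 168.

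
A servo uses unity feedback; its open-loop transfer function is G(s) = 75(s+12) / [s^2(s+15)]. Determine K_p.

infinity

K_p = lim_{s→0} G(s); with 2 poles at the origin the limit diverges, so K_p = ∞.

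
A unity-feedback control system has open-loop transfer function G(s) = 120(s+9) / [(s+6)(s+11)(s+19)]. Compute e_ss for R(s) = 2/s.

G(s) has no factors of s in the denominator, so the system is type 0.
K_p = lim_{s→0} G(s) = 120·9 / (6·11·19) = 180/209.
e_ss = 2/(1 + K_p) = 2/(389/209) = 418/389.

418/389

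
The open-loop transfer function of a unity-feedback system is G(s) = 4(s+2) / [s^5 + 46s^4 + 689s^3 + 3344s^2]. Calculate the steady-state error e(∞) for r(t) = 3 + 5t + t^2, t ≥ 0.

Lowest-order denominator term is 3344s^2, so the open loop has 2 poles at the origin → type 2 system. By superposition:
  • 3: tracked with zero error.
  • 5t: tracked with zero error.
  • t^2: e_ss = 2/K_a with K_a=1/418 → 836.
Total e_ss = 836.

836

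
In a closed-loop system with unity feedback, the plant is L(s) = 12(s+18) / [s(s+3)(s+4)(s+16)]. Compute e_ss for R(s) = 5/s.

System type = 1 (one pole at s=0).
A type-1 system has K_p = ∞, so it tracks a step input with zero steady-state error.

0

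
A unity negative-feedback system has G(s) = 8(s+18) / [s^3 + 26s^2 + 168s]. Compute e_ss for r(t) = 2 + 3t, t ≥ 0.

The denominator has no term below 168s — 1 pole at s=0, type 1. By superposition:
  • 2: tracked with zero error.
  • 3t: e_ss = 3/K_v with K_v=6/7 → 3.5.
Total e_ss = 3.5.

3.5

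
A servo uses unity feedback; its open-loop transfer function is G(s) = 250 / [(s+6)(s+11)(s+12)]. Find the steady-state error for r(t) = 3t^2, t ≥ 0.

G(s) has no factors of s in the denominator, so the system is type 0.
K_a = lim_{s→0} s^2·G(s) = 0; the steady-state error to this parabolic input grows without bound.

infinity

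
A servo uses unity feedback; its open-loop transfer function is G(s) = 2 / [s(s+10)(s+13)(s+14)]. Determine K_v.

G(s) has one factor of s in the denominator, so the system is type 1.
K_v = lim_{s→0} s·G(s) = 2 / (10·13·14) = 1/910.

1/910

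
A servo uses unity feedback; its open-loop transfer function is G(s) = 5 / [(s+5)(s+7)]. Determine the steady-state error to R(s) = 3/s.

System type = 0 (no poles at s=0).
K_p = lim_{s→0} G(s) = 5 / (5·7) = 1/7.
e_ss = 3/(1 + K_p) = 3/(8/7) = 2.625.

2.625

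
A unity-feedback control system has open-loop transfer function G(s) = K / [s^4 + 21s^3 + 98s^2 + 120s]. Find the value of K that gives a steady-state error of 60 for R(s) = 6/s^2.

12

Lowest-order denominator term is 120s, so the open loop has 1 pole at the origin → type 1 system.
K_v = lim_{s→0} s·G(s) = K / 120 = (1/120)·K.
e_ss = 6/K_v = 60 ⇒ K_v = 0.1 ⇒ K = 0.1/(1/120) = 12.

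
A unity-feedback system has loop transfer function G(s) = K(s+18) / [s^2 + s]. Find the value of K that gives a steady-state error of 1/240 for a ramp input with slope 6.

80

Lowest-order denominator term is s, so the open loop has 1 pole at the origin → type 1 system.
K_v = lim_{s→0} s·G(s) = K·18 / 1 = 18·K.
e_ss = 6/K_v = 1/240 ⇒ K_v = 1440 ⇒ K = 1440/18 = 80.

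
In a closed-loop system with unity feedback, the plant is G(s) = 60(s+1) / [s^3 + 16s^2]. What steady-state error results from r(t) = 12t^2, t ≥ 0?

Factoring s^2 from the denominator leaves a polynomial with constant term 16, so the system is type 2.
K_a = lim_{s→0} s^2·G(s) = 60·1 / 16 = 3.75.
r(t) = 12t^2 gives R(s) = 24/s^3.
e_ss = 24/K_a = 24/3.75 = 6.4.

6.4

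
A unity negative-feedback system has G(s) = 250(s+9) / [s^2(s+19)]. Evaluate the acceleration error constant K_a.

2250/19

System type = 2 (two poles at s=0).
K_a = lim_{s→0} s^2·G(s) = 250·9 / (19) = 2250/19.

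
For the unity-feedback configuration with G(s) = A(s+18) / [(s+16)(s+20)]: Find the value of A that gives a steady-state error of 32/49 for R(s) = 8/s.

No free integrators in G(s): this is a type 0 system.
K_p = lim_{s→0} G(s) = A·18 / (16·20) = (9/160)·A.
e_ss = 8/(1 + K_p) = 32/49 ⇒ 1 + (9/160)·A = 12.25 ⇒ A = 200.

200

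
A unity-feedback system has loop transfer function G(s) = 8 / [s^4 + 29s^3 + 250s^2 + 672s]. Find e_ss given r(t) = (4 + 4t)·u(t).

336

Lowest-order denominator term is 672s, so the open loop has 1 pole at the origin → type 1 system. Treating each term separately:
  • 4: tracked with zero error.
  • 4t: e_ss = 4/K_v with K_v=1/84 → 336.
Total e_ss = 336.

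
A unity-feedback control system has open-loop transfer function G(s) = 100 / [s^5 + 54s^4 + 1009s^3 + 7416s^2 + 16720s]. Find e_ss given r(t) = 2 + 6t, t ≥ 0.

1003.2

The denominator has no term below 16720s — 1 pole at s=0, type 1. Treating each term separately:
  • 2: tracked with zero error.
  • 6t: e_ss = 6/K_v with K_v=5/836 → 1003.2.
Total e_ss = 1003.2.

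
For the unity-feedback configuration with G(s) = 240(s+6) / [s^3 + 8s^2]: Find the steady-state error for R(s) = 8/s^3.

The denominator has no term below 8s^2 — 2 poles at s=0, type 2.
K_a = lim_{s→0} s^2·G(s) = 240·6 / 8 = 180.
r(t) = 4t^2 gives R(s) = 8/s^3.
e_ss = 8/K_a = 8/180 = 2/45.

2/45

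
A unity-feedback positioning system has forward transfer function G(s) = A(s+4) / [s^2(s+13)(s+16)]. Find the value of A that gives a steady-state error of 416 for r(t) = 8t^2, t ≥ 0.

G(s) has two factors of s in the denominator, so the system is type 2.
K_a = lim_{s→0} s^2·G(s) = A·4 / (13·16) = (1/52)·A.
e_ss = 16/K_a = 416 ⇒ K_a = 1/26 ⇒ A = (1/26)/(1/52) = 2.

2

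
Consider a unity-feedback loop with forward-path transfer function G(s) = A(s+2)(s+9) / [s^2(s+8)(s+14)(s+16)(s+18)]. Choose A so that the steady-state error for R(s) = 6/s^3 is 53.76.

200

Two free integrators in G(s): this is a type 2 system.
K_a = lim_{s→0} s^2·G(s) = A·2·9 / (8·14·16·18) = (1/1792)·A.
e_ss = 6/K_a = 53.76 ⇒ K_a = 25/224 ⇒ A = (25/224)/(1/1792) = 200.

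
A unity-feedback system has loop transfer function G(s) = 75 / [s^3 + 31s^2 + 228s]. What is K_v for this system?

25/76

Lowest-order denominator term is 228s, so the open loop has 1 pole at the origin → type 1 system.
K_v = lim_{s→0} s·G(s) = 75 / 228 = 25/76.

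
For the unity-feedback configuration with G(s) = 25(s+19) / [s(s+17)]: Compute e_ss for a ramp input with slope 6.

G(s) has one factor of s in the denominator, so the system is type 1.
K_v = lim_{s→0} s·G(s) = 25·19 / (17) = 475/17.
e_ss = 6/K_v = 6/(475/17) = 102/475.

102/475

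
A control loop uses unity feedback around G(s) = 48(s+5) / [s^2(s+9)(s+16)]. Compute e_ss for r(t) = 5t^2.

6

The open loop has two poles at the origin → type 2 system.
K_a = lim_{s→0} s^2·G(s) = 48·5 / (9·16) = 5/3.
r(t) = 5t^2 gives R(s) = 10/s^3.
e_ss = 10/K_a = 10/(5/3) = 6.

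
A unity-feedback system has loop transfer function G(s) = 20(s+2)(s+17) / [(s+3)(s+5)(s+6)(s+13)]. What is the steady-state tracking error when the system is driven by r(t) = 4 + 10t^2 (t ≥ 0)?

System type = 0 (no poles at s=0). Treating each term separately:
  • 4: e_ss = 4/(1+K_p) with K_p=68/117 → 468/185.
  • 10t^2: a type-0 system cannot track it, e_ss → ∞.
The unbounded component dominates.

infinity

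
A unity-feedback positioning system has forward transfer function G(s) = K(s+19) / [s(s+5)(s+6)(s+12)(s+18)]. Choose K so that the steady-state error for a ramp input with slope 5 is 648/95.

250

System type = 1 (one pole at s=0).
K_v = lim_{s→0} s·G(s) = K·19 / (5·6·12·18) = (19/6480)·K.
e_ss = 5/K_v = 648/95 ⇒ K_v = 475/648 ⇒ K = (475/648)/(19/6480) = 250.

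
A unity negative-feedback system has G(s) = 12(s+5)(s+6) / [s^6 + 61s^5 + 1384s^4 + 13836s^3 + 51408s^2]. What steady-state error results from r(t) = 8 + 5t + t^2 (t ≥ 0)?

Factoring s^2 from the denominator leaves a polynomial with constant term 51408, so the system is type 2. Taking each input component in turn:
  • 8: tracked with zero error.
  • 5t: tracked with zero error.
  • t^2: e_ss = 2/K_a with K_a=5/714 → 285.6.
Total e_ss = 285.6.

285.6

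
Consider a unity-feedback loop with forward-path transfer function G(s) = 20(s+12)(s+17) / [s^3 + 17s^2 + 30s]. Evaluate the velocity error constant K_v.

The denominator has no term below 30s — 1 pole at s=0, type 1.
K_v = lim_{s→0} s·G(s) = 20·12·17 / 30 = 136.

136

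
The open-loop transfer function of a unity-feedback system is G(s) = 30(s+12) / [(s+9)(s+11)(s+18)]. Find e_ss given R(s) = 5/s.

495/119

G(s) has no factors of s in the denominator, so the system is type 0.
K_p = lim_{s→0} G(s) = 30·12 / (9·11·18) = 20/99.
e_ss = 5/(1 + K_p) = 5/(119/99) = 495/119.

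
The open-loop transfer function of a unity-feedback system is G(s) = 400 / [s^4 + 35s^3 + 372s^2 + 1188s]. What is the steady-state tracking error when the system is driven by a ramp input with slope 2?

5.94

Lowest-order denominator term is 1188s, so the open loop has 1 pole at the origin → type 1 system.
K_v = lim_{s→0} s·G(s) = 400 / 1188 = 100/297.
e_ss = 2/K_v = 2/(100/297) = 5.94.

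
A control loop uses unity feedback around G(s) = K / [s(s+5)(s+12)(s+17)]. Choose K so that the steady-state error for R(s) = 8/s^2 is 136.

60

The open loop has one pole at the origin → type 1 system.
K_v = lim_{s→0} s·G(s) = K / (5·12·17) = (1/1020)·K.
e_ss = 8/K_v = 136 ⇒ K_v = 1/17 ⇒ K = (1/17)/(1/1020) = 60.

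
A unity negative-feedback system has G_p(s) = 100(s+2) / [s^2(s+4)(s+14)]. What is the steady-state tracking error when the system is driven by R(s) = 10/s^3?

2.8

System type = 2 (two poles at s=0).
K_a = lim_{s→0} s^2·G_p(s) = 100·2 / (4·14) = 25/7.
r(t) = 5t^2 gives R(s) = 10/s^3.
e_ss = 10/K_a = 10/(25/7) = 2.8.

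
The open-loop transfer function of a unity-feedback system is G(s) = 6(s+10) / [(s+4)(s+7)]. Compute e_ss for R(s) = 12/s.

The open loop has no poles at the origin → type 0 system.
K_p = lim_{s→0} G(s) = 6·10 / (4·7) = 15/7.
e_ss = 12/(1 + K_p) = 12/(22/7) = 42/11.

42/11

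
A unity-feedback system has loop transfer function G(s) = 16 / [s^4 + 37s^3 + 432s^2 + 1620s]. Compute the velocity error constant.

4/405

Lowest-order denominator term is 1620s, so the open loop has 1 pole at the origin → type 1 system.
K_v = lim_{s→0} s·G(s) = 16 / 1620 = 4/405.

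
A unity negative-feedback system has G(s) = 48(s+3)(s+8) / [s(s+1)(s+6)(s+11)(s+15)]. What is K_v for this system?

One free integrator in G(s): this is a type 1 system.
K_v = lim_{s→0} s·G(s) = 48·3·8 / (1·6·11·15) = 64/55.

64/55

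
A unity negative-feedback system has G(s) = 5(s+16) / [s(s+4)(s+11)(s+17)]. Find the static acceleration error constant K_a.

0

System type = 1 (one pole at s=0).
K_a = lim_{s→0} s^2·G(s) = 0 (the extra factor of s kills the finite limit).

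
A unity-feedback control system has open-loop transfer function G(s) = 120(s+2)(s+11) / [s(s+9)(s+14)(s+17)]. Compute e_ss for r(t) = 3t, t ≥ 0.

1071/440

G(s) has one factor of s in the denominator, so the system is type 1.
K_v = lim_{s→0} s·G(s) = 120·2·11 / (9·14·17) = 440/357.
e_ss = 3/K_v = 3/(440/357) = 1071/440.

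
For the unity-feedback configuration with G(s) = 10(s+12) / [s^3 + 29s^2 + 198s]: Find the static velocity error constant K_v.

20/33

Factoring s from the denominator leaves a polynomial with constant term 198, so the system is type 1.
K_v = lim_{s→0} s·G(s) = 10·12 / 198 = 20/33.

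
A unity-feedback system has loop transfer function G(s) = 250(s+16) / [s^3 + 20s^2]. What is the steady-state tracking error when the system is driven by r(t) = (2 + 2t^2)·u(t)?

The denominator has no term below 20s^2 — 2 poles at s=0, type 2. Treating each term separately:
  • 2: tracked with zero error.
  • 2t^2: e_ss = 4/K_a with K_a=200 → 0.02.
Total e_ss = 0.02.

0.02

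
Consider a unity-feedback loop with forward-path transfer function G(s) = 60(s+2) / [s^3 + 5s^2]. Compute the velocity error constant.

infinity

K_v = lim_{s→0} s·G(s); with 2 poles at the origin the limit diverges, so K_v = ∞.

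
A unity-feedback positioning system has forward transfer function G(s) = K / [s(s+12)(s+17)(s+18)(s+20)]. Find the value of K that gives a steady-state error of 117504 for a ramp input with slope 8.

5

The open loop has one pole at the origin → type 1 system.
K_v = lim_{s→0} s·G(s) = K / (12·17·18·20) = (1/73440)·K.
e_ss = 8/K_v = 117504 ⇒ K_v = 1/14688 ⇒ K = (1/14688)/(1/73440) = 5.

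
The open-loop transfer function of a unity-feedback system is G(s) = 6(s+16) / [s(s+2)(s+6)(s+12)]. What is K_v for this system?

The open loop has one pole at the origin → type 1 system.
K_v = lim_{s→0} s·G(s) = 6·16 / (2·6·12) = 2/3.

2/3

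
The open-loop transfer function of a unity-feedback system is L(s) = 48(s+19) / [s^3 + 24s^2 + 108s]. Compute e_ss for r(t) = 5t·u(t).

The denominator has no term below 108s — 1 pole at s=0, type 1.
K_v = lim_{s→0} s·L(s) = 48·19 / 108 = 76/9.
e_ss = 5/K_v = 5/(76/9) = 45/76.

45/76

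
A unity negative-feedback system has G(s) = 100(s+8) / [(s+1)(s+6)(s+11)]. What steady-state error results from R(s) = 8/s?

The open loop has no poles at the origin → type 0 system.
K_p = lim_{s→0} G(s) = 100·8 / (1·6·11) = 400/33.
e_ss = 8/(1 + K_p) = 8/(433/33) = 264/433.

264/433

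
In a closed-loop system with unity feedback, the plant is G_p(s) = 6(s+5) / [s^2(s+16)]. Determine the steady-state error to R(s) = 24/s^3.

12.8

The open loop has two poles at the origin → type 2 system.
K_a = lim_{s→0} s^2·G_p(s) = 6·5 / (16) = 1.875.
r(t) = 12t^2 gives R(s) = 24/s^3.
e_ss = 24/K_a = 24/1.875 = 12.8.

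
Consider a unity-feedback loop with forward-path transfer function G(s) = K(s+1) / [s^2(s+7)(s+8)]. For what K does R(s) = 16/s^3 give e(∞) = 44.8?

G(s) has two factors of s in the denominator, so the system is type 2.
K_a = lim_{s→0} s^2·G(s) = K·1 / (7·8) = (1/56)·K.
e_ss = 16/K_a = 44.8 ⇒ K_a = 5/14 ⇒ K = (5/14)/(1/56) = 20.

20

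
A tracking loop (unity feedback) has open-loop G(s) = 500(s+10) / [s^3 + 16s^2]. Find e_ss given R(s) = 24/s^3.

0.0768

The denominator has no term below 16s^2 — 2 poles at s=0, type 2.
K_a = lim_{s→0} s^2·G(s) = 500·10 / 16 = 312.5.
r(t) = 12t^2 gives R(s) = 24/s^3.
e_ss = 24/K_a = 24/312.5 = 0.0768.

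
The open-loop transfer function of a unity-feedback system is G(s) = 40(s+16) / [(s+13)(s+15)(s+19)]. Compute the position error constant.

128/741

G(s) has no factors of s in the denominator, so the system is type 0.
K_p = lim_{s→0} G(s) = 40·16 / (13·15·19) = 128/741.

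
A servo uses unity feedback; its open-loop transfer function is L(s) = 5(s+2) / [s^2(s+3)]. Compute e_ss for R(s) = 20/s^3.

6

The open loop has two poles at the origin → type 2 system.
K_a = lim_{s→0} s^2·L(s) = 5·2 / (3) = 10/3.
r(t) = 10t^2 gives R(s) = 20/s^3.
e_ss = 20/K_a = 20/(10/3) = 6.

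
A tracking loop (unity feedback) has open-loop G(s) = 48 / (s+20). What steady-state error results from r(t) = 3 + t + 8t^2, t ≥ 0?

infinity

No free integrators in G(s): this is a type 0 system. By superposition:
  • 3: e_ss = 3/(1+K_p) with K_p=2.4 → 15/17.
  • t: a type-0 system cannot track it, e_ss → ∞.
  • 8t^2: a type-0 system cannot track it, e_ss → ∞.
The unbounded component dominates.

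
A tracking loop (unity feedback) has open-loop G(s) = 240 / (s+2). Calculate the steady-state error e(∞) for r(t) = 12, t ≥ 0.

No free integrators in G(s): this is a type 0 system.
K_p = lim_{s→0} G(s) = 240 / (2) = 120.
e_ss = 12/(1 + K_p) = 12/121.

12/121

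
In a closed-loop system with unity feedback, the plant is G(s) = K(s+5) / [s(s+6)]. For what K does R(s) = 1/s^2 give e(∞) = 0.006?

System type = 1 (one pole at s=0).
K_v = lim_{s→0} s·G(s) = K·5 / (6) = (5/6)·K.
e_ss = 1/K_v = 0.006 ⇒ K_v = 500/3 ⇒ K = (500/3)/(5/6) = 200.

200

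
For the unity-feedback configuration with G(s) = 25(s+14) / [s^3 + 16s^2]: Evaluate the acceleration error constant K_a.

The denominator has no term below 16s^2 — 2 poles at s=0, type 2.
K_a = lim_{s→0} s^2·G(s) = 25·14 / 16 = 21.875.

21.875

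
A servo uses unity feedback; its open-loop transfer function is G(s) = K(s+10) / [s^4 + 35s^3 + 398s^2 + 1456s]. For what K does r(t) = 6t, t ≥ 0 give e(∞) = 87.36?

10

Factoring s from the denominator leaves a polynomial with constant term 1456, so the system is type 1.
K_v = lim_{s→0} s·G(s) = K·10 / 1456 = (5/728)·K.
e_ss = 6/K_v = 87.36 ⇒ K_v = 25/364 ⇒ K = (25/364)/(5/728) = 10.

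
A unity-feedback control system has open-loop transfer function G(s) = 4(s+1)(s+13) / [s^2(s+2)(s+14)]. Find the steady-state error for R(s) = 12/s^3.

84/13

System type = 2 (two poles at s=0).
K_a = lim_{s→0} s^2·G(s) = 4·1·13 / (2·14) = 13/7.
r(t) = 6t^2 gives R(s) = 12/s^3.
e_ss = 12/K_a = 12/(13/7) = 84/13.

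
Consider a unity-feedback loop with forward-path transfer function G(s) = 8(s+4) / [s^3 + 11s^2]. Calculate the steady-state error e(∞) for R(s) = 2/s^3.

0.6875

Lowest-order denominator term is 11s^2, so the open loop has 2 poles at the origin → type 2 system.
K_a = lim_{s→0} s^2·G(s) = 8·4 / 11 = 32/11.
r(t) = t^2 gives R(s) = 2/s^3.
e_ss = 2/K_a = 2/(32/11) = 0.6875.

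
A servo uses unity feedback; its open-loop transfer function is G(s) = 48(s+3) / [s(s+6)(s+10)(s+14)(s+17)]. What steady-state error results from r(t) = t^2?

The open loop has one pole at the origin → type 1 system.
K_a = lim_{s→0} s^2·G(s) = 0; the steady-state error to this parabolic input grows without bound.

infinity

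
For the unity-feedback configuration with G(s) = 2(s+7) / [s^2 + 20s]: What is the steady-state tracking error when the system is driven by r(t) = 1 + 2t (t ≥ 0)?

Lowest-order denominator term is 20s, so the open loop has 1 pole at the origin → type 1 system. Taking each input component in turn:
  • 1: tracked with zero error.
  • 2t: e_ss = 2/K_v with K_v=0.7 → 20/7.
Total e_ss = 20/7.

20/7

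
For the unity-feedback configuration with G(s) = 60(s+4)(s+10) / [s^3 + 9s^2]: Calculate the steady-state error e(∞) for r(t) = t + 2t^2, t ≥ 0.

0.015

Factoring s^2 from the denominator leaves a polynomial with constant term 9, so the system is type 2. Treating each term separately:
  • t: tracked with zero error.
  • 2t^2: e_ss = 4/K_a with K_a=800/3 → 0.015.
Total e_ss = 0.015.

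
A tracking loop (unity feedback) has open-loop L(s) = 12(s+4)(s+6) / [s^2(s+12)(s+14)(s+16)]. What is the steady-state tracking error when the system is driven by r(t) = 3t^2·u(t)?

L(s) has two factors of s in the denominator, so the system is type 2.
K_a = lim_{s→0} s^2·L(s) = 12·4·6 / (12·14·16) = 3/28.
r(t) = 3t^2 gives R(s) = 6/s^3.
e_ss = 6/K_a = 6/(3/28) = 56.

56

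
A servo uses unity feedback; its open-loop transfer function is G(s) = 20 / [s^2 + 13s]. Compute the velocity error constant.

20/13

Factoring s from the denominator leaves a polynomial with constant term 13, so the system is type 1.
K_v = lim_{s→0} s·G(s) = 20 / 13 = 20/13.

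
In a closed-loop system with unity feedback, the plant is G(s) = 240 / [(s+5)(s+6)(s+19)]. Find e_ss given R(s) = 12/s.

76/9

The open loop has no poles at the origin → type 0 system.
K_p = lim_{s→0} G(s) = 240 / (5·6·19) = 8/19.
e_ss = 12/(1 + K_p) = 12/(27/19) = 76/9.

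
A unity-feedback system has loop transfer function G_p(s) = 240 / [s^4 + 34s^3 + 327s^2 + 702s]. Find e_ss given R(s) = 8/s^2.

The denominator has no term below 702s — 1 pole at s=0, type 1.
K_v = lim_{s→0} s·G_p(s) = 240 / 702 = 40/117.
e_ss = 8/K_v = 8/(40/117) = 23.4.

23.4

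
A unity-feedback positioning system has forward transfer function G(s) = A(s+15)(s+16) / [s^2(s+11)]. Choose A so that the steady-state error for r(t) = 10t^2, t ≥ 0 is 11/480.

Two free integrators in G(s): this is a type 2 system.
K_a = lim_{s→0} s^2·G(s) = A·15·16 / (11) = (240/11)·A.
e_ss = 20/K_a = 11/480 ⇒ K_a = 9600/11 ⇒ A = (9600/11)/(240/11) = 40.

40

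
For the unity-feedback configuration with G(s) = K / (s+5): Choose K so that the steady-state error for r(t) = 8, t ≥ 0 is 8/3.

10

G(s) has no factors of s in the denominator, so the system is type 0.
K_p = lim_{s→0} G(s) = K / (5) = 0.2·K.
e_ss = 8/(1 + K_p) = 8/3 ⇒ 1 + 0.2·K = 3 ⇒ K = 10.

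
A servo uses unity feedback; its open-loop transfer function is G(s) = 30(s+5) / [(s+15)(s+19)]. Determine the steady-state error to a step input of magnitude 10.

190/29

No free integrators in G(s): this is a type 0 system.
K_p = lim_{s→0} G(s) = 30·5 / (15·19) = 10/19.
e_ss = 10/(1 + K_p) = 10/(29/19) = 190/29.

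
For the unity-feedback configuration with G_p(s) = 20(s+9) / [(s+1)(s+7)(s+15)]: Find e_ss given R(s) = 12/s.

84/19

System type = 0 (no poles at s=0).
K_p = lim_{s→0} G_p(s) = 20·9 / (1·7·15) = 12/7.
e_ss = 12/(1 + K_p) = 12/(19/7) = 84/19.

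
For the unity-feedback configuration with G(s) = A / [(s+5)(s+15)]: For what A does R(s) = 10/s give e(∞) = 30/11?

200

The open loop has no poles at the origin → type 0 system.
K_p = lim_{s→0} G(s) = A / (5·15) = (1/75)·A.
e_ss = 10/(1 + K_p) = 30/11 ⇒ 1 + (1/75)·A = 11/3 ⇒ A = 200.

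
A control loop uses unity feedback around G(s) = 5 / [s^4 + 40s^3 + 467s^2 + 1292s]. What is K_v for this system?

5/1292

Factoring s from the denominator leaves a polynomial with constant term 1292, so the system is type 1.
K_v = lim_{s→0} s·G(s) = 5 / 1292 = 5/1292.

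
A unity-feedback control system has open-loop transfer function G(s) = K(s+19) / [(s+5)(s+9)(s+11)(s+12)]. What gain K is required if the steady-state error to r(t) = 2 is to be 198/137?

The open loop has no poles at the origin → type 0 system.
K_p = lim_{s→0} G(s) = K·19 / (5·9·11·12) = (19/5940)·K.
e_ss = 2/(1 + K_p) = 198/137 ⇒ 1 + (19/5940)·K = 137/99 ⇒ K = 120.

120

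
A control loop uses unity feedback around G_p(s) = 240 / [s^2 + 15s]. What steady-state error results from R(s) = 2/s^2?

Lowest-order denominator term is 15s, so the open loop has 1 pole at the origin → type 1 system.
K_v = lim_{s→0} s·G_p(s) = 240 / 15 = 16.
e_ss = 2/K_v = 2/16 = 0.125.

0.125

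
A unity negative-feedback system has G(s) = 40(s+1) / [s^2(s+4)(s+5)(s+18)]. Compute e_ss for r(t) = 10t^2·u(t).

The open loop has two poles at the origin → type 2 system.
K_a = lim_{s→0} s^2·G(s) = 40·1 / (4·5·18) = 1/9.
r(t) = 10t^2 gives R(s) = 20/s^3.
e_ss = 20/K_a = 20/(1/9) = 180.

180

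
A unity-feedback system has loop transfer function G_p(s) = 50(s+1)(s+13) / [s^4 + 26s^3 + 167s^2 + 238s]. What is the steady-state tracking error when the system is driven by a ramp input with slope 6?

714/325

Lowest-order denominator term is 238s, so the open loop has 1 pole at the origin → type 1 system.
K_v = lim_{s→0} s·G_p(s) = 50·1·13 / 238 = 325/119.
e_ss = 6/K_v = 6/(325/119) = 714/325.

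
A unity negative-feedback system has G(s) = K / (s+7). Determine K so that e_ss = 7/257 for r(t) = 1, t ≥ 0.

250

No free integrators in G(s): this is a type 0 system.
K_p = lim_{s→0} G(s) = K / (7) = (1/7)·K.
e_ss = 1/(1 + K_p) = 7/257 ⇒ 1 + (1/7)·K = 257/7 ⇒ K = 250.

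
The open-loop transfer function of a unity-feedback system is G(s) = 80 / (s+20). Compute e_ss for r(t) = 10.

The open loop has no poles at the origin → type 0 system.
K_p = lim_{s→0} G(s) = 80 / (20) = 4.
e_ss = 10/(1 + K_p) = 10/5 = 2.

2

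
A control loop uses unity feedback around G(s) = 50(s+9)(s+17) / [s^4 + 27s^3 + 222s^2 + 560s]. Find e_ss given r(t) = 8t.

Factoring s from the denominator leaves a polynomial with constant term 560, so the system is type 1.
K_v = lim_{s→0} s·G(s) = 50·9·17 / 560 = 765/56.
e_ss = 8/K_v = 8/(765/56) = 448/765.

448/765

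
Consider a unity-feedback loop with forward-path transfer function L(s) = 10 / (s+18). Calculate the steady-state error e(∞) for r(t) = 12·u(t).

The open loop has no poles at the origin → type 0 system.
K_p = lim_{s→0} L(s) = 10 / (18) = 5/9.
e_ss = 12/(1 + K_p) = 12/(14/9) = 54/7.

54/7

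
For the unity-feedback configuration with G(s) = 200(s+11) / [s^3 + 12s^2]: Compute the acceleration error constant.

The denominator has no term below 12s^2 — 2 poles at s=0, type 2.
K_a = lim_{s→0} s^2·G(s) = 200·11 / 12 = 550/3.

550/3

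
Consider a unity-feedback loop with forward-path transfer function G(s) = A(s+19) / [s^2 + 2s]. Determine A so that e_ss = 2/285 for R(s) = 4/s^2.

Factoring s from the denominator leaves a polynomial with constant term 2, so the system is type 1.
K_v = lim_{s→0} s·G(s) = A·19 / 2 = 9.5·A.
e_ss = 4/K_v = 2/285 ⇒ K_v = 570 ⇒ A = 570/9.5 = 60.

60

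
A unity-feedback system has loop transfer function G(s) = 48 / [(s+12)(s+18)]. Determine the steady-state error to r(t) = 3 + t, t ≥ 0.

infinity

The open loop has no poles at the origin → type 0 system. Taking each input component in turn:
  • 3: e_ss = 3/(1+K_p) with K_p=2/9 → 27/11.
  • t: a type-0 system cannot track it, e_ss → ∞.
The unbounded component dominates.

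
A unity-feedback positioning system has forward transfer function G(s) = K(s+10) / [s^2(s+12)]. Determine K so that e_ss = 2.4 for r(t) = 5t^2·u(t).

5

The open loop has two poles at the origin → type 2 system.
K_a = lim_{s→0} s^2·G(s) = K·10 / (12) = (5/6)·K.
e_ss = 10/K_a = 2.4 ⇒ K_a = 25/6 ⇒ K = (25/6)/(5/6) = 5.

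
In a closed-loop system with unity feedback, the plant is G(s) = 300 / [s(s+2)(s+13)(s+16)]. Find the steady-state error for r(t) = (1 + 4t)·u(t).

The open loop has one pole at the origin → type 1 system. By superposition:
  • 1: tracked with zero error.
  • 4t: e_ss = 4/K_v with K_v=75/104 → 416/75.
Total e_ss = 416/75.

416/75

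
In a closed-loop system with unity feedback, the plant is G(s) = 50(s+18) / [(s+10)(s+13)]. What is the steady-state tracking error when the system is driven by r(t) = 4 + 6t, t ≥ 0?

No free integrators in G(s): this is a type 0 system. Taking each input component in turn:
  • 4: e_ss = 4/(1+K_p) with K_p=90/13 → 52/103.
  • 6t: a type-0 system cannot track it, e_ss → ∞.
The unbounded component dominates.

infinity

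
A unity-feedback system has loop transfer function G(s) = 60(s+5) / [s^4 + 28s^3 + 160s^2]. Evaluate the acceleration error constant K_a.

The denominator has no term below 160s^2 — 2 poles at s=0, type 2.
K_a = lim_{s→0} s^2·G(s) = 60·5 / 160 = 1.875.

1.875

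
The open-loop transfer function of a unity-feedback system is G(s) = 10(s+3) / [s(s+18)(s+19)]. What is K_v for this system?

5/57

System type = 1 (one pole at s=0).
K_v = lim_{s→0} s·G(s) = 10·3 / (18·19) = 5/57.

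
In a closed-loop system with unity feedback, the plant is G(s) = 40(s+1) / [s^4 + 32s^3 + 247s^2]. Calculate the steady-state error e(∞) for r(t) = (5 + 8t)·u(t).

The denominator has no term below 247s^2 — 2 poles at s=0, type 2. Treating each term separately:
  • 5: tracked with zero error.
  • 8t: tracked with zero error.
Total e_ss = 0.

0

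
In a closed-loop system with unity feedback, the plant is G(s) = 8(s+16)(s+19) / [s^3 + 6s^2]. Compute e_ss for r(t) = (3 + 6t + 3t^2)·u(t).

9/608

The denominator has no term below 6s^2 — 2 poles at s=0, type 2. Treating each term separately:
  • 3: tracked with zero error.
  • 6t: tracked with zero error.
  • 3t^2: e_ss = 6/K_a with K_a=1216/3 → 9/608.
Total e_ss = 9/608.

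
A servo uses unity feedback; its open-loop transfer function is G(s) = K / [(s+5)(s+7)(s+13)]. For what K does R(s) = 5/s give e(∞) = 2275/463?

8

G(s) has no factors of s in the denominator, so the system is type 0.
K_p = lim_{s→0} G(s) = K / (5·7·13) = (1/455)·K.
e_ss = 5/(1 + K_p) = 2275/463 ⇒ 1 + (1/455)·K = 463/455 ⇒ K = 8.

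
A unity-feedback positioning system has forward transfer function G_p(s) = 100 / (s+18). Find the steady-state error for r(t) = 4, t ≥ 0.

The open loop has no poles at the origin → type 0 system.
K_p = lim_{s→0} G_p(s) = 100 / (18) = 50/9.
e_ss = 4/(1 + K_p) = 4/(59/9) = 36/59.

36/59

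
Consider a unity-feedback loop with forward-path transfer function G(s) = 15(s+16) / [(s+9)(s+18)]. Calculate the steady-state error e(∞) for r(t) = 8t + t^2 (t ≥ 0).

infinity

No free integrators in G(s): this is a type 0 system. Treating each term separately:
  • 8t: a type-0 system cannot track it, e_ss → ∞.
  • t^2: a type-0 system cannot track it, e_ss → ∞.
The unbounded component dominates.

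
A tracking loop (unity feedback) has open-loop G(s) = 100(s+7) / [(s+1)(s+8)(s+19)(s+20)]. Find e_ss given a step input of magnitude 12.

1824/187

No free integrators in G(s): this is a type 0 system.
K_p = lim_{s→0} G(s) = 100·7 / (1·8·19·20) = 35/152.
e_ss = 12/(1 + K_p) = 12/(187/152) = 1824/187.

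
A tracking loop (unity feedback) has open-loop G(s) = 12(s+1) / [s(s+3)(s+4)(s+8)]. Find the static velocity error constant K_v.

System type = 1 (one pole at s=0).
K_v = lim_{s→0} s·G(s) = 12·1 / (3·4·8) = 0.125.

0.125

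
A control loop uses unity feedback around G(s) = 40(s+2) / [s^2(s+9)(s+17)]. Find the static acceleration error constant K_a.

G(s) has two factors of s in the denominator, so the system is type 2.
K_a = lim_{s→0} s^2·G(s) = 40·2 / (9·17) = 80/153.

80/153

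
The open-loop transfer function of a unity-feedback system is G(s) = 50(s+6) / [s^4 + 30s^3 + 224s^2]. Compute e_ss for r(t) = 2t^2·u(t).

224/75

The denominator has no term below 224s^2 — 2 poles at s=0, type 2.
K_a = lim_{s→0} s^2·G(s) = 50·6 / 224 = 75/56.
r(t) = 2t^2 gives R(s) = 4/s^3.
e_ss = 4/K_a = 4/(75/56) = 224/75.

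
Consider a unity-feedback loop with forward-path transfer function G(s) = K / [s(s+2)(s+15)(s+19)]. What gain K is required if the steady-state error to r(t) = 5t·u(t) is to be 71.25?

40

One free integrator in G(s): this is a type 1 system.
K_v = lim_{s→0} s·G(s) = K / (2·15·19) = (1/570)·K.
e_ss = 5/K_v = 71.25 ⇒ K_v = 4/57 ⇒ K = (4/57)/(1/570) = 40.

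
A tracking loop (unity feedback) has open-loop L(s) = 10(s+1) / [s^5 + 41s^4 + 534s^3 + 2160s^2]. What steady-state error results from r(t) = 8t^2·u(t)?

Factoring s^2 from the denominator leaves a polynomial with constant term 2160, so the system is type 2.
K_a = lim_{s→0} s^2·L(s) = 10·1 / 2160 = 1/216.
r(t) = 8t^2 gives R(s) = 16/s^3.
e_ss = 16/K_a = 16/(1/216) = 3456.

3456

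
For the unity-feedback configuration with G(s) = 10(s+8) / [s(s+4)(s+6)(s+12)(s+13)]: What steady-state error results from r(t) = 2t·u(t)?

The open loop has one pole at the origin → type 1 system.
K_v = lim_{s→0} s·G(s) = 10·8 / (4·6·12·13) = 5/234.
e_ss = 2/K_v = 2/(5/234) = 93.6.

93.6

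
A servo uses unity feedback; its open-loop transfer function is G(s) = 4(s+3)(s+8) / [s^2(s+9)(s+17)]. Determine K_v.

infinity

K_v = lim_{s→0} s·G(s); with 2 poles at the origin the limit diverges, so K_v = ∞.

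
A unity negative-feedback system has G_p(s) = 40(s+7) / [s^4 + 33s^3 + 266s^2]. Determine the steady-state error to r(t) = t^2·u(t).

Lowest-order denominator term is 266s^2, so the open loop has 2 poles at the origin → type 2 system.
K_a = lim_{s→0} s^2·G_p(s) = 40·7 / 266 = 20/19.
r(t) = t^2 gives R(s) = 2/s^3.
e_ss = 2/K_a = 2/(20/19) = 1.9.

1.9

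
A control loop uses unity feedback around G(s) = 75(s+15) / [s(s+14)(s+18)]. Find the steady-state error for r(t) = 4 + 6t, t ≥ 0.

The open loop has one pole at the origin → type 1 system. Taking each input component in turn:
  • 4: tracked with zero error.
  • 6t: e_ss = 6/K_v with K_v=125/28 → 1.344.
Total e_ss = 1.344.

1.344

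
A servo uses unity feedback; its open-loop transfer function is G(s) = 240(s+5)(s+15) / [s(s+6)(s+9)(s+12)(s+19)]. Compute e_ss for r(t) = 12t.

8.208

G(s) has one factor of s in the denominator, so the system is type 1.
K_v = lim_{s→0} s·G(s) = 240·5·15 / (6·9·12·19) = 250/171.
e_ss = 12/K_v = 12/(250/171) = 8.208.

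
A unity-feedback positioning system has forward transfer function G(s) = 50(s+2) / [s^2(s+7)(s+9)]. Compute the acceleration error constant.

System type = 2 (two poles at s=0).
K_a = lim_{s→0} s^2·G(s) = 50·2 / (7·9) = 100/63.

100/63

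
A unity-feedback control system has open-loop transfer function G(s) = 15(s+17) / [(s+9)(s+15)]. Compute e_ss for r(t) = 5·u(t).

G(s) has no factors of s in the denominator, so the system is type 0.
K_p = lim_{s→0} G(s) = 15·17 / (9·15) = 17/9.
e_ss = 5/(1 + K_p) = 5/(26/9) = 45/26.

45/26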